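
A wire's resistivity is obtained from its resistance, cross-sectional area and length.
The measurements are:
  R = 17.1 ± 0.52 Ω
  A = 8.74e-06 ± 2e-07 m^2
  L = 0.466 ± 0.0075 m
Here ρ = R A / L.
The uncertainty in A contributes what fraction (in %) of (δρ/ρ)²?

30.7%

(δρ/ρ)² = (1·δR/R)² + (1·δA/A)² + (-1·δL/L)²
  R term: (1×0.0304)² = 0.000925
  A term: (1×0.0229)² = 0.000524
  L term: (-1×0.0161)² = 0.000259
Total = 0.00171. Share from A = 0.000524/0.00171 = 0.307.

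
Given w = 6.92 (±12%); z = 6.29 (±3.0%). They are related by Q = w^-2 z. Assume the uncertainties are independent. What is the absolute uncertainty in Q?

0.0318

Each factor contributes (exponent × relative error)² to (δQ/Q)²:
  (-2·δw/w)² = (-2×0.120)² = 0.0576;  (1·δz/z)² = (1×0.0300)² = 0.000900
δQ/Q = √(0.0585) = 0.242
Q = 0.131, so δQ = 0.242 × 0.131 = 0.0318.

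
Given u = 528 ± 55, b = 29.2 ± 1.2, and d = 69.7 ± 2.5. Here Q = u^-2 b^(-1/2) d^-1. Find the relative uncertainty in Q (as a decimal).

0.212

Q is a product of powers, so relative uncertainties combine in quadrature:
  (-2·δu/u)² = (-2×0.104)² = 0.0434;  (−½·δb/b)² = (-0.5×0.0411)² = 0.000422;  (-1·δd/d)² = (-1×0.0359)² = 0.00129
δQ/Q = √(0.0451) = 0.212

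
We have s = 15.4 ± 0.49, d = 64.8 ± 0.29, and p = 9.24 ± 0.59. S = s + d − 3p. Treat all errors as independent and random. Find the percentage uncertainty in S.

S is a linear combination, so absolute uncertainties add in quadrature:
  (δs)² = 0.240;  (δd)² = 0.0841;  (3·δp)² = 3.13
δS = √(3.46) = 1.86
S = 52.5, so δS/S = 1.86/52.5 = 0.0354.

3.54%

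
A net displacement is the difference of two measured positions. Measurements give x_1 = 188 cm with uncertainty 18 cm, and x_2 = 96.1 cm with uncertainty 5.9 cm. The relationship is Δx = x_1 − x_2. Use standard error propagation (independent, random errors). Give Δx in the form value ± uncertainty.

Absolute uncertainties add in quadrature for a linear combination:
  (δx_1)² = 324;  (δx_2)² = 34.8
δΔx = √(359) = 18.9 cm
Δx = 91.9 cm.

91.9 ± 18.9 cm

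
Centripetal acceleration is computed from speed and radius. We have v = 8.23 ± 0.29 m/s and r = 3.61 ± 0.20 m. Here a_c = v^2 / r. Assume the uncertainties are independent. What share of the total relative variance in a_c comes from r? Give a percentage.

38.2%

(δa_c/a_c)² = (2·δv/v)² + (-1·δr/r)²
  v term: (2×0.0352)² = 0.00497
  r term: (-1×0.0554)² = 0.00307
Total = 0.00804. Share from r = 0.00307/0.00804 = 0.382.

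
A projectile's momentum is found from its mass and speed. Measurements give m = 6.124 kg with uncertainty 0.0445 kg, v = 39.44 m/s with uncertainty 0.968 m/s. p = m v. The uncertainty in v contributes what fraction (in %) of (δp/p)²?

(δp/p)² = (1·δm/m)² + (1·δv/v)²
  m term: (1×0.00727)² = 5.28e-05
  v term: (1×0.0245)² = 0.000602
Total = 0.000655. Share from v = 0.000602/0.000655 = 0.919.

91.9%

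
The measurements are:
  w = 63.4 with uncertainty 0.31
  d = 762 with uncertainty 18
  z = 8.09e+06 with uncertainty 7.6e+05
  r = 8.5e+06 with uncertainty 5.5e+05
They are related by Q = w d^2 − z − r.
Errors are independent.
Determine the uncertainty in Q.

1.98e+06

Let p = w·d^2 = 3.68e+07. δp/p = √((1·δw/w)² + (2·δd/d)²) = √(2.39e-05 + 0.00223) = 0.0475, so δp = 1.75e+06.
Q = p − z − r: δQ = √(δp² + δz² + δr²) = √(3.06e+12 + 5.78e+11 + 3.02e+11) = 1.98e+06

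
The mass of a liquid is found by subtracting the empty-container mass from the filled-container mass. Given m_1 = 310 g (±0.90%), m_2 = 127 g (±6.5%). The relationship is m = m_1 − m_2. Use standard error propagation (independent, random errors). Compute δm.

Each term contributes (cᵢ δxᵢ)² to (δm)²:
  (δm_1)² = 7.78;  (δm_2)² = 68.1
δm = √(75.9) = 8.71 g

8.71 g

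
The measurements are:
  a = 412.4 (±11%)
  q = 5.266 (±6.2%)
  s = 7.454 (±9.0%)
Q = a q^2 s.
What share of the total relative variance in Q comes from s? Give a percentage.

(δQ/Q)² = (1·δa/a)² + (2·δq/q)² + (1·δs/s)²
  a term: (1×0.110)² = 0.0121
  q term: (2×0.0620)² = 0.0154
  s term: (1×0.0900)² = 0.00810
Total = 0.0356. Share from s = 0.00810/0.0356 = 0.228.

22.8%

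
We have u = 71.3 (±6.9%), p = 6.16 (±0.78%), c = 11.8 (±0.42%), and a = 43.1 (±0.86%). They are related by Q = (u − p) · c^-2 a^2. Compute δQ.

67.7

Let w = u − p = 65.1. δw = √(δu² + δp²) = √(24.2 + 0.00231) = 4.92, so δw/w = 0.0755.
Q is then a monomial in w, c, a:
δQ/Q = √((δw/w)² + (-2·δc/c)² + (2·δa/a)²) = √(0.00570 + 7.06e-05 + 0.000296) = 0.0779
Q = 869, so δQ = 0.0779 × 869 = 67.7.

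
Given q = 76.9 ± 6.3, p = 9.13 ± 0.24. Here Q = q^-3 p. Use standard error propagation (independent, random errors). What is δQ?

Since Q is a product/quotient, work with relative uncertainties:
  (-3·δq/q)² = (-3×0.0819)² = 0.0604;  (1·δp/p)² = (1×0.0263)² = 0.000691
δQ/Q = √(0.0611) = 0.247
Q = 2.01e-05, so δQ = 0.247 × 2.01e-05 = 4.96e-06.

4.96e-06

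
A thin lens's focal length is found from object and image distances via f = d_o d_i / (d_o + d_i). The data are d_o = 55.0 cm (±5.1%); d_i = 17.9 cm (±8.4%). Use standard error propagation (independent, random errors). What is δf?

0.872 cm

∂f/∂d_o = (d_i/(d_o+d_i))² = 0.0603;  ∂f/∂d_i = (d_o/(d_o+d_i))² = 0.569
δf = √((∂f/∂d_o · δd_o)² + (∂f/∂d_i · δd_i)²) = √(0.0286 + 0.732) = 0.872 cm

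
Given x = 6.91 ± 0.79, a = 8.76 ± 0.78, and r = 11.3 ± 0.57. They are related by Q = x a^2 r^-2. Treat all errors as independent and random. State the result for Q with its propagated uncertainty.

For a monomial Q ∝ x, a^2, r^-2, fractional errors add in quadrature:
  (1·δx/x)² = (1×0.114)² = 0.0131;  (2·δa/a)² = (2×0.0890)² = 0.0317;  (-2·δr/r)² = (-2×0.0504)² = 0.0102
δQ/Q = √(0.0550) = 0.234
Q = 4.15, so δQ = 0.234 × 4.15 = 0.974.

4.15 ± 0.974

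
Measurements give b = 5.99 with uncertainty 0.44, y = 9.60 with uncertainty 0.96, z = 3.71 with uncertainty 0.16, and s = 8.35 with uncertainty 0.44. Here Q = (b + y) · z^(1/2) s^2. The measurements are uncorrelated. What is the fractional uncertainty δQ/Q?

Let u = b + y = 15.6. δu = √(δb² + δy²) = √(0.194 + 0.922) = 1.06, so δu/u = 0.0677.
Q is then a monomial in u, z, s:
δQ/Q = √((δu/u)² + (½·δz/z)² + (2·δs/s)²) = √(0.00459 + 0.000465 + 0.0111) = 0.127

0.127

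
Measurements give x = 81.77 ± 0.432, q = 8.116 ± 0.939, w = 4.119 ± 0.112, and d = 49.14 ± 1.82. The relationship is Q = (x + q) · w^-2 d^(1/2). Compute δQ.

2.18

Let u = x + q = 89.89. δu = √(δx² + δq²) = √(0.187 + 0.882) = 1.03, so δu/u = 0.0115.
Q is then a monomial in u, w, d:
δQ/Q = √((δu/u)² + (-2·δw/w)² + (½·δd/d)²) = √(0.000132 + 0.00296 + 0.000343) = 0.0586
Q = 37.14, so δQ = 0.0586 × 37.14 = 2.18.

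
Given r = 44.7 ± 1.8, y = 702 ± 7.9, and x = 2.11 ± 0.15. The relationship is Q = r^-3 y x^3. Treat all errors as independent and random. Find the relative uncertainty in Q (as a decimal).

0.245

Relative error in a monomial: (δQ/Q)² = Σ (nᵢ · δxᵢ/xᵢ)².
  (-3·δr/r)² = (-3×0.0403)² = 0.0146;  (1·δy/y)² = (1×0.0113)² = 0.000127;  (3·δx/x)² = (3×0.0711)² = 0.0455
δQ/Q = √(0.0602) = 0.245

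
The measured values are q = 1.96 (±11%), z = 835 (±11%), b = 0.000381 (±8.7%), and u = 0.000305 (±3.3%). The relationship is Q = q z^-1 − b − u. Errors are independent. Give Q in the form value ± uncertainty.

Let p = q·z^-1 = 0.00235. δp/p = √((1·δq/q)² + (-1·δz/z)²) = √(0.0121 + 0.0121) = 0.156, so δp = 0.000365.
Q = p − b − u: δQ = √(δp² + δb² + δu²) = √(1.33e-07 + 1.1e-09 + 1.01e-10) = 0.000367
Q = 0.00166.

0.00166 ± 0.000367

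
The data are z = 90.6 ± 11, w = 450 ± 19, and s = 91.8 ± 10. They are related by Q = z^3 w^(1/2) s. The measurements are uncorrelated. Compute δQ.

Q is a product of powers, so relative uncertainties combine in quadrature:
  (3·δz/z)² = (3×0.121)² = 0.133;  (½·δw/w)² = (0.5×0.0422)² = 0.000446;  (1·δs/s)² = (1×0.109)² = 0.0119
δQ/Q = √(0.145) = 0.381
Q = 1.45e+09, so δQ = 0.381 × 1.45e+09 = 5.51e+08.

5.51e+08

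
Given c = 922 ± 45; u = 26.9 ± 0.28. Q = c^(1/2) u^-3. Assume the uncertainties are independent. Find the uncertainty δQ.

6.18e-05

Q is a product of powers, so relative uncertainties combine in quadrature:
  (½·δc/c)² = (0.5×0.0488)² = 0.000596;  (-3·δu/u)² = (-3×0.0104)² = 0.000975
δQ/Q = √(0.00157) = 0.0396
Q = 0.00156, so δQ = 0.0396 × 0.00156 = 6.18e-05.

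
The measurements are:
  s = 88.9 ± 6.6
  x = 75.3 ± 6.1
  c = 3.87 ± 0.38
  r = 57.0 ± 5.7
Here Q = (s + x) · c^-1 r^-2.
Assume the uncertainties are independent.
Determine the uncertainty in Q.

Let u = s + x = 164. δu = √(δs² + δx²) = √(43.6 + 37.2) = 8.99, so δu/u = 0.0547.
Q is then a monomial in u, c, r:
δQ/Q = √((δu/u)² + (-1·δc/c)² + (-2·δr/r)²) = √(0.00300 + 0.00964 + 0.0400) = 0.229
Q = 0.0131, so δQ = 0.229 × 0.0131 = 0.00300.

0.00300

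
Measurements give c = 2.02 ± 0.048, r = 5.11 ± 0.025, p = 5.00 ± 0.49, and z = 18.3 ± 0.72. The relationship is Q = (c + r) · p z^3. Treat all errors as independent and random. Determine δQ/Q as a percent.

Let u = c + r = 7.13. δu = √(δc² + δr²) = √(0.00230 + 0.000625) = 0.0541, so δu/u = 0.00759.
Q is then a monomial in u, p, z:
δQ/Q = √((δu/u)² + (1·δp/p)² + (3·δz/z)²) = √(5.76e-05 + 0.00960 + 0.0139) = 0.154

15.4%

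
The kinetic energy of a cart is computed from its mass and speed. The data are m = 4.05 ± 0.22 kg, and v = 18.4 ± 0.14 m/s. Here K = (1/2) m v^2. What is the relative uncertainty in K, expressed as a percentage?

5.64%

K is a product of powers, so relative uncertainties combine in quadrature:
  (1·δm/m)² = (1×0.0543)² = 0.00295;  (2·δv/v)² = (2×0.00761)² = 0.000232
δK/K = √(0.00318) = 0.0564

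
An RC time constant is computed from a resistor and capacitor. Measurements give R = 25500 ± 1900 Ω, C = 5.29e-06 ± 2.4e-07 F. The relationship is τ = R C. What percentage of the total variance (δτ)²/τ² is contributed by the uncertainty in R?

(δτ/τ)² = (1·δR/R)² + (1·δC/C)²
  R term: (1×0.0745)² = 0.00555
  C term: (1×0.0454)² = 0.00206
Total = 0.00761. Share from R = 0.00555/0.00761 = 0.730.

73.0%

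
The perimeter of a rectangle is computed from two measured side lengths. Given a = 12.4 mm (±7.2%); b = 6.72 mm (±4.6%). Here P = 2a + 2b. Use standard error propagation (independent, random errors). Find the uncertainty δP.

1.89 mm

For a sum/difference, combine absolute errors in quadrature:
  (2·δa)² = 3.19;  (2·δb)² = 0.382
δP = √(3.57) = 1.89 mm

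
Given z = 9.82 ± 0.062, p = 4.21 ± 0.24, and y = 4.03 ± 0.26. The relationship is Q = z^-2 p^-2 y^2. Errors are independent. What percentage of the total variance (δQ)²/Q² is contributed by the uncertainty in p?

(δQ/Q)² = (-2·δz/z)² + (-2·δp/p)² + (2·δy/y)²
  z term: (-2×0.00631)² = 0.000159
  p term: (-2×0.0570)² = 0.0130
  y term: (2×0.0645)² = 0.0166
Total = 0.0298. Share from p = 0.0130/0.0298 = 0.436.

43.6%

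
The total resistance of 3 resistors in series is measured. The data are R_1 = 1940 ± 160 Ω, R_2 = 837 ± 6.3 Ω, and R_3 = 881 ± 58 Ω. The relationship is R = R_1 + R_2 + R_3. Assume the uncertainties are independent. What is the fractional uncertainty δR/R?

Absolute uncertainties add in quadrature for a linear combination:
  (δR_1)² = 25600;  (δR_2)² = 39.7;  (δR_3)² = 3360
δR = √(29000) = 170 Ω
R = 3660 Ω, so δR/R = 170/3660 = 0.0466.

0.0466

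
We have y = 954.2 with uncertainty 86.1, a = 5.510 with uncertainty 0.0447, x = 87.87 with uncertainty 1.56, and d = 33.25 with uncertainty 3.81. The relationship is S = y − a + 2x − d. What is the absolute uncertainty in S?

Absolute uncertainties add in quadrature for a linear combination:
  (δy)² = 7410;  (δa)² = 0.00200;  (2·δx)² = 9.73;  (δd)² = 14.5
δS = √(7440) = 86.2

86.2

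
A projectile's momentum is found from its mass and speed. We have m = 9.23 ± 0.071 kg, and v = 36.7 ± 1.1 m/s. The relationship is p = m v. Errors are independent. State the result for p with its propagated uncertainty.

Relative error in a monomial: (δp/p)² = Σ (nᵢ · δxᵢ/xᵢ)².
  (1·δm/m)² = (1×0.00769)² = 5.92e-05;  (1·δv/v)² = (1×0.0300)² = 0.000898
δp/p = √(0.000958) = 0.0309
p = 339 kg·m/s, so δp = 0.0309 × 339 = 10.5 kg·m/s.

339 ± 10.5 kg·m/s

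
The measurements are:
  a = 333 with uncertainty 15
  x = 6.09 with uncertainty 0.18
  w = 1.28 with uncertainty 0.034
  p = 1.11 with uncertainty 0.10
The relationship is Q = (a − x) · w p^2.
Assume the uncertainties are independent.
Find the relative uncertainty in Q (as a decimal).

0.188

Let u = a − x = 327. δu = √(δa² + δx²) = √(225 + 0.0324) = 15.0, so δu/u = 0.0459.
Q is then a monomial in u, w, p:
δQ/Q = √((δu/u)² + (1·δw/w)² + (2·δp/p)²) = √(0.00211 + 0.000706 + 0.0325) = 0.188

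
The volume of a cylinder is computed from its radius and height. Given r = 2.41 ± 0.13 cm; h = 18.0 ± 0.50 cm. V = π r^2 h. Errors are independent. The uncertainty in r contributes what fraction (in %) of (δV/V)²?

(δV/V)² = (2·δr/r)² + (1·δh/h)²
  r term: (2×0.0539)² = 0.0116
  h term: (1×0.0278)² = 0.000772
Total = 0.0124. Share from r = 0.0116/0.0124 = 0.938.

93.8%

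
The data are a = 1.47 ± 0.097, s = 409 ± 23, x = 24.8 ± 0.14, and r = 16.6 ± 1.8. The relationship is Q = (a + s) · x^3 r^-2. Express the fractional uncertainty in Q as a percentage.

22.5%

Let u = a + s = 410. δu = √(δa² + δs²) = √(0.00941 + 529) = 23.0, so δu/u = 0.0560.
Q is then a monomial in u, x, r:
δQ/Q = √((δu/u)² + (3·δx/x)² + (-2·δr/r)²) = √(0.00314 + 0.000287 + 0.0470) = 0.225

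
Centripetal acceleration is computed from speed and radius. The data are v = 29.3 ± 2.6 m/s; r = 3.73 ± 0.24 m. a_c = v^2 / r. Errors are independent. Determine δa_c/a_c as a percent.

18.9%

For a monomial a_c ∝ v^2, r^-1, fractional errors add in quadrature:
  (2·δv/v)² = (2×0.0887)² = 0.0315;  (-1·δr/r)² = (-1×0.0643)² = 0.00414
δa_c/a_c = √(0.0356) = 0.189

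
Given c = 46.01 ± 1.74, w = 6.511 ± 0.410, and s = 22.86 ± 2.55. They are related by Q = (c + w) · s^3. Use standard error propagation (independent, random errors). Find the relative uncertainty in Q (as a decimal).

0.336

Let u = c + w = 52.52. δu = √(δc² + δw²) = √(3.03 + 0.168) = 1.79, so δu/u = 0.0340.
Q is then a monomial in u, s:
δQ/Q = √((δu/u)² + (3·δs/s)²) = √(0.00116 + 0.112) = 0.336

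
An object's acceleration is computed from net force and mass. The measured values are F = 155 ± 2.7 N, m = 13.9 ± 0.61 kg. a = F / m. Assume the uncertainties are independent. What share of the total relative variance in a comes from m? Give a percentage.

(δa/a)² = (1·δF/F)² + (-1·δm/m)²
  F term: (1×0.0174)² = 0.000303
  m term: (-1×0.0439)² = 0.00193
Total = 0.00223. Share from m = 0.00193/0.00223 = 0.864.

86.4%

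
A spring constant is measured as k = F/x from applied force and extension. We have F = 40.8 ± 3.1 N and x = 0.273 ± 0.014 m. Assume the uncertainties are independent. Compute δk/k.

Each factor contributes (exponent × relative error)² to (δk/k)²:
  (1·δF/F)² = (1×0.0760)² = 0.00577;  (-1·δx/x)² = (-1×0.0513)² = 0.00263
δk/k = √(0.00840) = 0.0917

0.0917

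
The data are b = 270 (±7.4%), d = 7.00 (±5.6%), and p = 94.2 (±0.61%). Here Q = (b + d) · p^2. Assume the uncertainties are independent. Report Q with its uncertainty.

(2.46 ± 0.180) × 10^6

Let u = b + d = 277. δu = √(δb² + δd²) = √(399 + 0.154) = 20.0, so δu/u = 0.0721.
Q is then a monomial in u, p:
δQ/Q = √((δu/u)² + (2·δp/p)²) = √(0.00520 + 0.000149) = 0.0732
Q = 2.46e+06, so δQ = 0.0732 × 2.46e+06 = 1.8e+05.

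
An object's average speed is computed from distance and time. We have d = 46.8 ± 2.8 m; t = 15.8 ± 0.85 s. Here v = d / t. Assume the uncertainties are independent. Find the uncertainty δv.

For a monomial v ∝ d, t^-1, fractional errors add in quadrature:
  (1·δd/d)² = (1×0.0598)² = 0.00358;  (-1·δt/t)² = (-1×0.0538)² = 0.00289
δv/v = √(0.00647) = 0.0805
v = 2.96 m/s, so δv = 0.0805 × 2.96 = 0.238 m/s.

0.238 m/s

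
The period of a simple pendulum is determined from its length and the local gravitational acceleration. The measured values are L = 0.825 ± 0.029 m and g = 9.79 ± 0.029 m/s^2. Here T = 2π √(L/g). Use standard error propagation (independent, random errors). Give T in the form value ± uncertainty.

For a monomial T ∝ L^(1/2), g^(-1/2), fractional errors add in quadrature:
  (½·δL/L)² = (0.5×0.0352)² = 0.000309;  (−½·δg/g)² = (-0.5×0.00296)² = 2.19e-06
δT/T = √(0.000311) = 0.0176
T = 1.82 s, so δT = 0.0176 × 1.82 = 0.0322 s.

1.82 ± 0.0322 s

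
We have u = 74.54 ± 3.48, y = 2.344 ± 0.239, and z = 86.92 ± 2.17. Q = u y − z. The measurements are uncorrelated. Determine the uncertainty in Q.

Let p = u·y = 174.7. δp/p = √((1·δu/u)² + (1·δy/y)²) = √(0.00218 + 0.0104) = 0.112, so δp = 19.6.
Q = p − z: δQ = √(δp² + δz²) = √(384 + 4.71) = 19.7

19.7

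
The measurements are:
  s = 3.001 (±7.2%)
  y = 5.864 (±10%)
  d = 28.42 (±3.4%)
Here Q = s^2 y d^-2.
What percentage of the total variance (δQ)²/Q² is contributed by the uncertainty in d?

(δQ/Q)² = (2·δs/s)² + (1·δy/y)² + (-2·δd/d)²
  s term: (2×0.0720)² = 0.0207
  y term: (1×0.100)² = 0.0100
  d term: (-2×0.0340)² = 0.00462
Total = 0.0354. Share from d = 0.00462/0.0354 = 0.131.

13.1%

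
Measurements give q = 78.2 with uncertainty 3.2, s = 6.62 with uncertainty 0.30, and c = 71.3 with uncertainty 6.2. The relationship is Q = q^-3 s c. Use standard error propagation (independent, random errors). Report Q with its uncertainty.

For a monomial Q ∝ q^-3, s, c, fractional errors add in quadrature:
  (-3·δq/q)² = (-3×0.0409)² = 0.0151;  (1·δs/s)² = (1×0.0453)² = 0.00205;  (1·δc/c)² = (1×0.0870)² = 0.00756
δQ/Q = √(0.0247) = 0.157
Q = 0.000987, so δQ = 0.157 × 0.000987 = 0.000155.

0.000987 ± 0.000155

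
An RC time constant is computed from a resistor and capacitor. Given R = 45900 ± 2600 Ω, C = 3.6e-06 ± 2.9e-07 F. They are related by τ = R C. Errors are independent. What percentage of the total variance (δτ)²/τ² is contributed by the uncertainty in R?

(δτ/τ)² = (1·δR/R)² + (1·δC/C)²
  R term: (1×0.0566)² = 0.00321
  C term: (1×0.0806)² = 0.00649
Total = 0.00970. Share from R = 0.00321/0.00970 = 0.331.

33.1%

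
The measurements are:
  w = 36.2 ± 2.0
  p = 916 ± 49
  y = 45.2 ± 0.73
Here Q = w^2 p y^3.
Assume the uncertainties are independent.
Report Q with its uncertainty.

For a monomial Q ∝ w^2, p, y^3, fractional errors add in quadrature:
  (2·δw/w)² = (2×0.0552)² = 0.0122;  (1·δp/p)² = (1×0.0535)² = 0.00286;  (3·δy/y)² = (3×0.0162)² = 0.00235
δQ/Q = √(0.0174) = 0.132
Q = 1.11e+11, so δQ = 0.132 × 1.11e+11 = 1.46e+10.

(1.11 ± 0.146) × 10^11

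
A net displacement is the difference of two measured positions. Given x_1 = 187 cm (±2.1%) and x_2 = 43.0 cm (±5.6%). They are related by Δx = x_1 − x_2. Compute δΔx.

Absolute uncertainties add in quadrature for a linear combination:
  (δx_1)² = 15.4;  (δx_2)² = 5.80
δΔx = √(21.2) = 4.61 cm

4.61 cm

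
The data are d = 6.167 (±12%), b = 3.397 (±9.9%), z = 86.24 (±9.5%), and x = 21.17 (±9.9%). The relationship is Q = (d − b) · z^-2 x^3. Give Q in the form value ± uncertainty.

3.534 ± 1.62

Let u = d − b = 2.770. δu = √(δd² + δb²) = √(0.548 + 0.113) = 0.813, so δu/u = 0.293.
Q is then a monomial in u, z, x:
δQ/Q = √((δu/u)² + (-2·δz/z)² + (3·δx/x)²) = √(0.0861 + 0.0361 + 0.0882) = 0.459
Q = 3.534, so δQ = 0.459 × 3.534 = 1.62.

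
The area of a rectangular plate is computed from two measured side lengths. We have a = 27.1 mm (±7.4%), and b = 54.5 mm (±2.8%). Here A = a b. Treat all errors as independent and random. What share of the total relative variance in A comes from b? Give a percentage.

12.5%

(δA/A)² = (1·δa/a)² + (1·δb/b)²
  a term: (1×0.0740)² = 0.00548
  b term: (1×0.0280)² = 0.000784
Total = 0.00626. Share from b = 0.000784/0.00626 = 0.125.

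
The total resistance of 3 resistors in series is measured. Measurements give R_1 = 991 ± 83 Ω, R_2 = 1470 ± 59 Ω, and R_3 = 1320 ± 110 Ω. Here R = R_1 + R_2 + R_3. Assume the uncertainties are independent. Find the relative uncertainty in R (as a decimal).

Absolute uncertainties add in quadrature for a linear combination:
  (δR_1)² = 6890;  (δR_2)² = 3480;  (δR_3)² = 12100
δR = √(22500) = 150 Ω
R = 3780 Ω, so δR/R = 150/3780 = 0.0396.

0.0396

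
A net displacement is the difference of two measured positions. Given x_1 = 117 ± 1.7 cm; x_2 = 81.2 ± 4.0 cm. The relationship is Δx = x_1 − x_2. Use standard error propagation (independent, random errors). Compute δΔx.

Absolute uncertainties add in quadrature for a linear combination:
  (δx_1)² = 2.89;  (δx_2)² = 16.0
δΔx = √(18.9) = 4.35 cm

4.35 cm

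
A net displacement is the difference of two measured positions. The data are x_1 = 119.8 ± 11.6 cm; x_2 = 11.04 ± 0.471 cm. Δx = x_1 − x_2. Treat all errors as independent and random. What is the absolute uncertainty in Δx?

11.6 cm

Sums and differences: (δΔx)² = Σ (cᵢ δxᵢ)².
  (δx_1)² = 135;  (δx_2)² = 0.222
δΔx = √(135) = 11.6 cm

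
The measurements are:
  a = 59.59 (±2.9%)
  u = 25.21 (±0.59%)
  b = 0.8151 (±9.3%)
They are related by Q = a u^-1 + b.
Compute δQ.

0.103

Let p = a·u^-1 = 2.364. δp/p = √((1·δa/a)² + (-1·δu/u)²) = √(0.000841 + 3.48e-05) = 0.0296, so δp = 0.0700.
Q = p + b: δQ = √(δp² + δb²) = √(0.00489 + 0.00575) = 0.103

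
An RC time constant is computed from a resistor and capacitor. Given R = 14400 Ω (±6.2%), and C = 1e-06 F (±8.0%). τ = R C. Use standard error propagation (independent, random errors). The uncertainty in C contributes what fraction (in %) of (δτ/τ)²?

62.5%

(δτ/τ)² = (1·δR/R)² + (1·δC/C)²
  R term: (1×0.0620)² = 0.00384
  C term: (1×0.0800)² = 0.00640
Total = 0.0102. Share from C = 0.00640/0.0102 = 0.625.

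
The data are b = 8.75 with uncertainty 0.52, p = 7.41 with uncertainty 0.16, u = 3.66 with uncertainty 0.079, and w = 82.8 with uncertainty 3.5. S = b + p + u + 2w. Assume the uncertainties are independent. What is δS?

Sums and differences: (δS)² = Σ (cᵢ δxᵢ)².
  (δb)² = 0.270;  (δp)² = 0.0256;  (δu)² = 0.00624;  (2·δw)² = 49.0
δS = √(49.3) = 7.02

7.02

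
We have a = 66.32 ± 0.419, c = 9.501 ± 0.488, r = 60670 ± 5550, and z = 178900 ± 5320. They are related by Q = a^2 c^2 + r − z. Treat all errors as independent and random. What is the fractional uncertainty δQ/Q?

0.150

Let p = a^2·c^2 = 397000. δp/p = √((2·δa/a)² + (2·δc/c)²) = √(0.000160 + 0.0106) = 0.104, so δp = 41100.
Q = p + r − z: δQ = √(δp² + δr² + δz²) = √(1.69e+09 + 3.08e+07 + 2.83e+07) = 41800
Q = 278800, so δQ/Q = 41800/278800 = 0.150.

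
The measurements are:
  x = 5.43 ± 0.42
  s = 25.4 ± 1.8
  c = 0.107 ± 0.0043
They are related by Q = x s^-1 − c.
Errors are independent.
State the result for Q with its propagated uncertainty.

Let p = x·s^-1 = 0.214. δp/p = √((1·δx/x)² + (-1·δs/s)²) = √(0.00598 + 0.00502) = 0.105, so δp = 0.0224.
Q = p − c: δQ = √(δp² + δc²) = √(0.000503 + 1.85e-05) = 0.0228
Q = 0.107.

0.107 ± 0.0228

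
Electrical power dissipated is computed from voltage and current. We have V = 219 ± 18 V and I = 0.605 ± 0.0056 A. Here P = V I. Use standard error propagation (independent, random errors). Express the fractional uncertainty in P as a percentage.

8.27%

Each factor contributes (exponent × relative error)² to (δP/P)²:
  (1·δV/V)² = (1×0.0822)² = 0.00676;  (1·δI/I)² = (1×0.00926)² = 8.57e-05
δP/P = √(0.00684) = 0.0827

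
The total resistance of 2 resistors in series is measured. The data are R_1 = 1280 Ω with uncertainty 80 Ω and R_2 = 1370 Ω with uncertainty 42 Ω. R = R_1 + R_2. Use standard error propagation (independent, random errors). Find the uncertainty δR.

90.4 Ω

Each term contributes (cᵢ δxᵢ)² to (δR)²:
  (δR_1)² = 6400;  (δR_2)² = 1760
δR = √(8160) = 90.4 Ω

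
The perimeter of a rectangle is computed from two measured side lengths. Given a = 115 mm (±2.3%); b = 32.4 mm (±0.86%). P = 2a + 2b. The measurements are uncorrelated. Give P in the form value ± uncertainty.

Sums and differences: (δP)² = Σ (cᵢ δxᵢ)².
  (2·δa)² = 28.0;  (2·δb)² = 0.311
δP = √(28.3) = 5.32 mm
P = 295 mm.

295 ± 5.32 mm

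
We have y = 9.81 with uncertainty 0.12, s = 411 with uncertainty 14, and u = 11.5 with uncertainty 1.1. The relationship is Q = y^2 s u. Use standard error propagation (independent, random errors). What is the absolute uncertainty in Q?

47500

Relative error in a monomial: (δQ/Q)² = Σ (nᵢ · δxᵢ/xᵢ)².
  (2·δy/y)² = (2×0.0122)² = 0.000599;  (1·δs/s)² = (1×0.0341)² = 0.00116;  (1·δu/u)² = (1×0.0957)² = 0.00915
δQ/Q = √(0.0109) = 0.104
Q = 4.55e+05, so δQ = 0.104 × 4.55e+05 = 47500.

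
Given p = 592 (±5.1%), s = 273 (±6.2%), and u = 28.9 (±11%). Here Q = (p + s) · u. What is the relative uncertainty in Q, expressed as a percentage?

11.7%

Let w = p + s = 865. δw = √(δp² + δs²) = √(912 + 286) = 34.6, so δw/w = 0.0400.
Q is then a monomial in w, u:
δQ/Q = √((δw/w)² + (1·δu/u)²) = √(0.00160 + 0.0121) = 0.117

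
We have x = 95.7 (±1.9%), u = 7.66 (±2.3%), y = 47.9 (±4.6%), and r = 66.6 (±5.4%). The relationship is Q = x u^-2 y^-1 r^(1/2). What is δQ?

0.0203

Each factor contributes (exponent × relative error)² to (δQ/Q)²:
  (1·δx/x)² = (1×0.0190)² = 0.000361;  (-2·δu/u)² = (-2×0.0230)² = 0.00212;  (-1·δy/y)² = (-1×0.0460)² = 0.00212;  (½·δr/r)² = (0.5×0.0540)² = 0.000729
δQ/Q = √(0.00532) = 0.0730
Q = 0.278, so δQ = 0.0730 × 0.278 = 0.0203.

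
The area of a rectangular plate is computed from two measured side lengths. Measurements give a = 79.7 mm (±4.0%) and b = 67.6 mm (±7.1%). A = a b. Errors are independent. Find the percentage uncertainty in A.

8.15%

Since A is a product/quotient, work with relative uncertainties:
  (1·δa/a)² = (1×0.0400)² = 0.00160;  (1·δb/b)² = (1×0.0710)² = 0.00504
δA/A = √(0.00664) = 0.0815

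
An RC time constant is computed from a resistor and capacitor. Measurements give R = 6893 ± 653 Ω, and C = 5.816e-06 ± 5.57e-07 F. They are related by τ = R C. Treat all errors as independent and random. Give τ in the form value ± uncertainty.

τ is a product of powers, so relative uncertainties combine in quadrature:
  (1·δR/R)² = (1×0.0947)² = 0.00897;  (1·δC/C)² = (1×0.0958)² = 0.00917
δτ/τ = √(0.0181) = 0.135
τ = 0.04009 s, so δτ = 0.135 × 0.04009 = 0.00540 s.

0.04009 ± 0.00540 s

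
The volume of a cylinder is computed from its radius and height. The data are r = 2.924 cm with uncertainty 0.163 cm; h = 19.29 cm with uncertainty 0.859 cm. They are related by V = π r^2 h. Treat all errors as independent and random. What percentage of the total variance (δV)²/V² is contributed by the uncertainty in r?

(δV/V)² = (2·δr/r)² + (1·δh/h)²
  r term: (2×0.0557)² = 0.0124
  h term: (1×0.0445)² = 0.00198
Total = 0.0144. Share from r = 0.0124/0.0144 = 0.862.

86.2%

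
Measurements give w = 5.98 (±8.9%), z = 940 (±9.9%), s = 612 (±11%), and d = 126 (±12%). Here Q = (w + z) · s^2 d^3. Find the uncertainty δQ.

3.07e+14

Let u = w + z = 946. δu = √(δw² + δz²) = √(0.283 + 8660) = 93.1, so δu/u = 0.0984.
Q is then a monomial in u, s, d:
δQ/Q = √((δu/u)² + (2·δs/s)² + (3·δd/d)²) = √(0.00968 + 0.0484 + 0.130) = 0.433
Q = 7.09e+14, so δQ = 0.433 × 7.09e+14 = 3.07e+14.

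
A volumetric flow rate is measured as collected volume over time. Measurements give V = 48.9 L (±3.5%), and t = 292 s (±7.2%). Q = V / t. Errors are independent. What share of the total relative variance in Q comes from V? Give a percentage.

19.1%

(δQ/Q)² = (1·δV/V)² + (-1·δt/t)²
  V term: (1×0.0350)² = 0.00123
  t term: (-1×0.0720)² = 0.00518
Total = 0.00641. Share from V = 0.00123/0.00641 = 0.191.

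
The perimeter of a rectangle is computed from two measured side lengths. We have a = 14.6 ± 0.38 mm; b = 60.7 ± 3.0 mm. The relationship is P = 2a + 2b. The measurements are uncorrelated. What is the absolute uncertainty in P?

Absolute uncertainties add in quadrature for a linear combination:
  (2·δa)² = 0.578;  (2·δb)² = 36.0
δP = √(36.6) = 6.05 mm

6.05 mm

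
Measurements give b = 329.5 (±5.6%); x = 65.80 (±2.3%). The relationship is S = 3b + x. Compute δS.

Sums and differences: (δS)² = Σ (cᵢ δxᵢ)².
  (3·δb)² = 3060;  (δx)² = 2.29
δS = √(3070) = 55.4

55.4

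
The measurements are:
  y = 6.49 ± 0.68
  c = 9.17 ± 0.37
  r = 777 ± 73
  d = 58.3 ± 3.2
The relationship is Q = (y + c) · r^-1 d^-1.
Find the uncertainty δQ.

4.13e-05

Let u = y + c = 15.7. δu = √(δy² + δc²) = √(0.462 + 0.137) = 0.774, so δu/u = 0.0494.
Q is then a monomial in u, r, d:
δQ/Q = √((δu/u)² + (-1·δr/r)² + (-1·δd/d)²) = √(0.00244 + 0.00883 + 0.00301) = 0.120
Q = 0.000346, so δQ = 0.120 × 0.000346 = 4.13e-05.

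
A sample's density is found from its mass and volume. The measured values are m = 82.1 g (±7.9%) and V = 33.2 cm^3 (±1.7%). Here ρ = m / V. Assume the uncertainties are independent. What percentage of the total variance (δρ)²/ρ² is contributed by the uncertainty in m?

(δρ/ρ)² = (1·δm/m)² + (-1·δV/V)²
  m term: (1×0.0790)² = 0.00624
  V term: (-1×0.0170)² = 0.000289
Total = 0.00653. Share from m = 0.00624/0.00653 = 0.956.

95.6%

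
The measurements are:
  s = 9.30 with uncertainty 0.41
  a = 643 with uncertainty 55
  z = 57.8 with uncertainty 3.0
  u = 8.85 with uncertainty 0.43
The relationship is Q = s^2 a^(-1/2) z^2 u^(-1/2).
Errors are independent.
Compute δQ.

555

Relative error in a monomial: (δQ/Q)² = Σ (nᵢ · δxᵢ/xᵢ)².
  (2·δs/s)² = (2×0.0441)² = 0.00777;  (−½·δa/a)² = (-0.5×0.0855)² = 0.00183;  (2·δz/z)² = (2×0.0519)² = 0.0108;  (−½·δu/u)² = (-0.5×0.0486)² = 0.000590
δQ/Q = √(0.0210) = 0.145
Q = 3830, so δQ = 0.145 × 3830 = 555.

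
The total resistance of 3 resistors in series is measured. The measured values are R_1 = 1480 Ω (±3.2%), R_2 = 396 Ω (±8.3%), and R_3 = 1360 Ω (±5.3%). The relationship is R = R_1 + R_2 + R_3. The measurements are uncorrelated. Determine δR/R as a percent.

2.85%

Absolute uncertainties add in quadrature for a linear combination:
  (δR_1)² = 2240;  (δR_2)² = 1080;  (δR_3)² = 5200
δR = √(8520) = 92.3 Ω
R = 3240 Ω, so δR/R = 92.3/3240 = 0.0285.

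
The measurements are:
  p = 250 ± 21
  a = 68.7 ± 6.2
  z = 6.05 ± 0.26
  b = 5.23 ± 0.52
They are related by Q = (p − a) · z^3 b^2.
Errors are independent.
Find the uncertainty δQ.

2.92e+05

Let u = p − a = 181. δu = √(δp² + δa²) = √(441 + 38.4) = 21.9, so δu/u = 0.121.
Q is then a monomial in u, z, b:
δQ/Q = √((δu/u)² + (3·δz/z)² + (2·δb/b)²) = √(0.0146 + 0.0166 + 0.0395) = 0.266
Q = 1.1e+06, so δQ = 0.266 × 1.1e+06 = 2.92e+05.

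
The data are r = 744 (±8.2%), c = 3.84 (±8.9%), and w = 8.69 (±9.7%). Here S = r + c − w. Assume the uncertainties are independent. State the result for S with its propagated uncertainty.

S is a linear combination, so absolute uncertainties add in quadrature:
  (δr)² = 3720;  (δc)² = 0.117;  (δw)² = 0.711
δS = √(3720) = 61.0
S = 739.

739 ± 61.0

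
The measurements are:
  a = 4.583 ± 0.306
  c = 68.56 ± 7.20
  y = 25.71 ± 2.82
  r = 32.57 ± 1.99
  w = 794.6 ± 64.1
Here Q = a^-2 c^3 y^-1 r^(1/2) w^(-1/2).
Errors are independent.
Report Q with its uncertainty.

120.8 ± 43.8

Each factor contributes (exponent × relative error)² to (δQ/Q)²:
  (-2·δa/a)² = (-2×0.0668)² = 0.0178;  (3·δc/c)² = (3×0.105)² = 0.0993;  (-1·δy/y)² = (-1×0.110)² = 0.0120;  (½·δr/r)² = (0.5×0.0611)² = 0.000933;  (−½·δw/w)² = (-0.5×0.0807)² = 0.00163
δQ/Q = √(0.132) = 0.363
Q = 120.8, so δQ = 0.363 × 120.8 = 43.8.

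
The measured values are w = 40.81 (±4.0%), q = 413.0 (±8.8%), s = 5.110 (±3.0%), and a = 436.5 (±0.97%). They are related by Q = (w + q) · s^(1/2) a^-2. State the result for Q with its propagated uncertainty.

0.005384 ± 0.000451

Let u = w + q = 453.8. δu = √(δw² + δq²) = √(2.66 + 1320) = 36.4, so δu/u = 0.0802.
Q is then a monomial in u, s, a:
δQ/Q = √((δu/u)² + (½·δs/s)² + (-2·δa/a)²) = √(0.00643 + 0.000225 + 0.000376) = 0.0838
Q = 0.005384, so δQ = 0.0838 × 0.005384 = 0.000451.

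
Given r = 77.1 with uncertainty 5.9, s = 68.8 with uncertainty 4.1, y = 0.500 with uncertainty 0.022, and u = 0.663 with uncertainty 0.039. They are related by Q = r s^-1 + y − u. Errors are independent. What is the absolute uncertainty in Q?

Let p = r·s^-1 = 1.12. δp/p = √((1·δr/r)² + (-1·δs/s)²) = √(0.00586 + 0.00355) = 0.0970, so δp = 0.109.
Q = p + y − u: δQ = √(δp² + δy² + δu²) = √(0.0118 + 0.000484 + 0.00152) = 0.118

0.118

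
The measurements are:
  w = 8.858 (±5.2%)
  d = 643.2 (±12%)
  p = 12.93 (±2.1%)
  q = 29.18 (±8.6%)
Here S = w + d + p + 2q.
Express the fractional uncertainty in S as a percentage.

Each term contributes (cᵢ δxᵢ)² to (δS)²:
  (δw)² = 0.212;  (δd)² = 5960;  (δp)² = 0.0737;  (2·δq)² = 25.2
δS = √(5980) = 77.3
S = 723.3, so δS/S = 77.3/723.3 = 0.107.

10.7%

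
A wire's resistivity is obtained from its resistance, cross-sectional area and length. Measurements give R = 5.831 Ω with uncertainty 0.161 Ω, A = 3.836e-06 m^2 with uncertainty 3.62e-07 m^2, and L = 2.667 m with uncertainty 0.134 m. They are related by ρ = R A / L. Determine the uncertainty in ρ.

9.26e-07 Ω·m

Since ρ is a product/quotient, work with relative uncertainties:
  (1·δR/R)² = (1×0.0276)² = 0.000762;  (1·δA/A)² = (1×0.0944)² = 0.00891;  (-1·δL/L)² = (-1×0.0502)² = 0.00252
δρ/ρ = √(0.0122) = 0.110
ρ = 8.387e-06 Ω·m, so δρ = 0.110 × 8.387e-06 = 9.26e-07 Ω·m.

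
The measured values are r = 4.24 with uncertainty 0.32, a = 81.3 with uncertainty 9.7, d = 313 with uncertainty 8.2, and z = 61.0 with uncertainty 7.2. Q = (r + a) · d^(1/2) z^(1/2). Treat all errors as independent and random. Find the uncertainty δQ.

Let u = r + a = 85.5. δu = √(δr² + δa²) = √(0.102 + 94.1) = 9.71, so δu/u = 0.113.
Q is then a monomial in u, d, z:
δQ/Q = √((δu/u)² + (½·δd/d)² + (½·δz/z)²) = √(0.0129 + 0.000172 + 0.00348) = 0.129
Q = 11800, so δQ = 0.129 × 11800 = 1520.

1520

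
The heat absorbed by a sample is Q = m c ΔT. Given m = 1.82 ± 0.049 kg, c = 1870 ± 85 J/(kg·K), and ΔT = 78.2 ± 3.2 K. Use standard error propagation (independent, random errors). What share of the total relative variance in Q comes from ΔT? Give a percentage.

37.5%

(δQ/Q)² = (1·δm/m)² + (1·δc/c)² + (1·δΔT/ΔT)²
  m term: (1×0.0269)² = 0.000725
  c term: (1×0.0455)² = 0.00207
  ΔT term: (1×0.0409)² = 0.00167
Total = 0.00447. Share from ΔT = 0.00167/0.00447 = 0.375.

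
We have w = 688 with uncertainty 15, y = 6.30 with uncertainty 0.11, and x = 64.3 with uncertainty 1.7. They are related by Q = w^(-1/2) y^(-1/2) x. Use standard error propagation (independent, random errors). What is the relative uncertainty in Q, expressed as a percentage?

2.99%

Products/powers → add relative errors in quadrature, weighted by exponent:
  (−½·δw/w)² = (-0.5×0.0218)² = 0.000119;  (−½·δy/y)² = (-0.5×0.0175)² = 7.62e-05;  (1·δx/x)² = (1×0.0264)² = 0.000699
δQ/Q = √(0.000894) = 0.0299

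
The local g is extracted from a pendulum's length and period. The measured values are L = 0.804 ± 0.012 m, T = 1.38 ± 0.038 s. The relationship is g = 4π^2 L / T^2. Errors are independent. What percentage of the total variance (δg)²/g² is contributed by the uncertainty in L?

(δg/g)² = (1·δL/L)² + (-2·δT/T)²
  L term: (1×0.0149)² = 0.000223
  T term: (-2×0.0275)² = 0.00303
Total = 0.00326. Share from L = 0.000223/0.00326 = 0.0684.

6.84%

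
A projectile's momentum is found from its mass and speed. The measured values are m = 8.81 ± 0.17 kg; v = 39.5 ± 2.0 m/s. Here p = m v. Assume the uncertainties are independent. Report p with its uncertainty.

348 ± 18.9 kg·m/s

Each factor contributes (exponent × relative error)² to (δp/p)²:
  (1·δm/m)² = (1×0.0193)² = 0.000372;  (1·δv/v)² = (1×0.0506)² = 0.00256
δp/p = √(0.00294) = 0.0542
p = 348 kg·m/s, so δp = 0.0542 × 348 = 18.9 kg·m/s.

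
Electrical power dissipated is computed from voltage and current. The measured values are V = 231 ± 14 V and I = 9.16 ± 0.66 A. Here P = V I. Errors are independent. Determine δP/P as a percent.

Since P is a product/quotient, work with relative uncertainties:
  (1·δV/V)² = (1×0.0606)² = 0.00367;  (1·δI/I)² = (1×0.0721)² = 0.00519
δP/P = √(0.00886) = 0.0942

9.42%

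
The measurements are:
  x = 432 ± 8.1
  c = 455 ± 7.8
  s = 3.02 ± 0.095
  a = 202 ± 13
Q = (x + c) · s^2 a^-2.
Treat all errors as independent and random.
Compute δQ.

0.0285

Let u = x + c = 887. δu = √(δx² + δc²) = √(65.6 + 60.8) = 11.2, so δu/u = 0.0127.
Q is then a monomial in u, s, a:
δQ/Q = √((δu/u)² + (2·δs/s)² + (-2·δa/a)²) = √(0.000161 + 0.00396 + 0.0166) = 0.144
Q = 0.198, so δQ = 0.144 × 0.198 = 0.0285.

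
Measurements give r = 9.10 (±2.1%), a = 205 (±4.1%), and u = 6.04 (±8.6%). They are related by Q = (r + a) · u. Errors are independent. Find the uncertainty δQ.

Let w = r + a = 214. δw = √(δr² + δa²) = √(0.0365 + 70.6) = 8.41, so δw/w = 0.0393.
Q is then a monomial in w, u:
δQ/Q = √((δw/w)² + (1·δu/u)²) = √(0.00154 + 0.00740) = 0.0945
Q = 1290, so δQ = 0.0945 × 1290 = 122.

122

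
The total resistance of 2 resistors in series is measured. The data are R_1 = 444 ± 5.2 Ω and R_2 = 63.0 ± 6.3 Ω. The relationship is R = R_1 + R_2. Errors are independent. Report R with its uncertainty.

507 ± 8.17 Ω

For a sum/difference, combine absolute errors in quadrature:
  (δR_1)² = 27.0;  (δR_2)² = 39.7
δR = √(66.7) = 8.17 Ω
R = 507 Ω.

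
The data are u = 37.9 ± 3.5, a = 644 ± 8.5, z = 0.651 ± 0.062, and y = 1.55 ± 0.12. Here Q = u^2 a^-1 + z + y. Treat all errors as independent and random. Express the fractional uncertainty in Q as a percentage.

Let p = u^2·a^-1 = 2.23. δp/p = √((2·δu/u)² + (-1·δa/a)²) = √(0.0341 + 0.000174) = 0.185, so δp = 0.413.
Q = p + z + y: δQ = √(δp² + δz² + δy²) = √(0.171 + 0.00384 + 0.0144) = 0.435
Q = 4.43, so δQ/Q = 0.435/4.43 = 0.0981.

9.81%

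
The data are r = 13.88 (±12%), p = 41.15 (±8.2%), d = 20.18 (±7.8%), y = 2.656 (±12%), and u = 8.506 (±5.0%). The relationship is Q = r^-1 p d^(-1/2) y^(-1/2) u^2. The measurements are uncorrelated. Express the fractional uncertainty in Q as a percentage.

Each factor contributes (exponent × relative error)² to (δQ/Q)²:
  (-1·δr/r)² = (-1×0.120)² = 0.0144;  (1·δp/p)² = (1×0.0820)² = 0.00672;  (−½·δd/d)² = (-0.5×0.0780)² = 0.00152;  (−½·δy/y)² = (-0.5×0.120)² = 0.00360;  (2·δu/u)² = (2×0.0500)² = 0.0100
δQ/Q = √(0.0362) = 0.190

19.0%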